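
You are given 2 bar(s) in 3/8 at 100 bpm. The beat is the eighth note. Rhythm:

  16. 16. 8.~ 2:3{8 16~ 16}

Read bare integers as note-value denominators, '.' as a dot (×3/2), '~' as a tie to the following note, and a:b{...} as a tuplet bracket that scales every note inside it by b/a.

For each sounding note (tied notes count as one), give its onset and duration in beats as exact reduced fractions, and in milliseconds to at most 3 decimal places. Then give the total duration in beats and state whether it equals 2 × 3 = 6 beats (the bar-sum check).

1) 0.0ms=0b +450.0ms=3/4b
2) 450.0ms=3/4b +450.0ms=3/4b
3) 900.0ms=3/2b +1800.0ms=3b
4) 2700.0ms=9/2b +900.0ms=3/2b
Σ=6b of 6 (100bpm 3/8) — PASS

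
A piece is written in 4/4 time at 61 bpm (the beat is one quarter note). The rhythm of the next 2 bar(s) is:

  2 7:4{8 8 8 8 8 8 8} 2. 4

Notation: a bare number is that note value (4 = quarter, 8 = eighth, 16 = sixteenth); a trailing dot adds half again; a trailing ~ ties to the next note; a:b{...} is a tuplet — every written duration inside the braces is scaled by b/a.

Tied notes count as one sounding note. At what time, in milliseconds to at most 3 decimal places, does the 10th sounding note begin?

1. 0.0ms @ 0 + 1967.213ms (2)
2. 1967.213ms @ 2 + 281.03ms (2/7)
3. 2248.244ms @ 16/7 + 281.03ms (2/7)
4. 2529.274ms @ 18/7 + 281.03ms (2/7)
5. 2810.304ms @ 20/7 + 281.03ms (2/7)
6. 3091.335ms @ 22/7 + 281.03ms (2/7)
7. 3372.365ms @ 24/7 + 281.03ms (2/7)
8. 3653.396ms @ 26/7 + 281.03ms (2/7)
9. 3934.426ms @ 4 + 2950.82ms (3)
10. 6885.246ms @ 7 + 983.607ms (1)

note 10 onset = 7b = 6885.246ms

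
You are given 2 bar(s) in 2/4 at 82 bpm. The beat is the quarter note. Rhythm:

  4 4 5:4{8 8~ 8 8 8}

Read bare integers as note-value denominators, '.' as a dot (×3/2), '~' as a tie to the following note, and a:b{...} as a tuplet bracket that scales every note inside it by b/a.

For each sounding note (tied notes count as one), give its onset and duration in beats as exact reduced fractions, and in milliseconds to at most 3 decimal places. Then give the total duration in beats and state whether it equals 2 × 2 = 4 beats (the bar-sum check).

1) 0.0ms=0b +731.707ms=1b
2) 731.707ms=1b +731.707ms=1b
3) 1463.415ms=2b +292.683ms=2/5b
4) 1756.098ms=12/5b +585.366ms=4/5b
5) 2341.463ms=16/5b +292.683ms=2/5b
6) 2634.146ms=18/5b +292.683ms=2/5b
Σ=4b of 4 (82bpm 2/4) — PASS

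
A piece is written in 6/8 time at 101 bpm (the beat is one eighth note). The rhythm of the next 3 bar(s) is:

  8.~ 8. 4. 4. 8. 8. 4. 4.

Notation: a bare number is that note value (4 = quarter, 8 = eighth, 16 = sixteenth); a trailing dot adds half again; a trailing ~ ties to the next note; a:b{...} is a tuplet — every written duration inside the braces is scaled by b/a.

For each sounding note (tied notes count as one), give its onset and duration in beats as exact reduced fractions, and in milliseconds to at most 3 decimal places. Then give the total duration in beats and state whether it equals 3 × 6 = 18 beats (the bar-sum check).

1) 0.0ms=0b +1782.178ms=3b
2) 1782.178ms=3b +1782.178ms=3b
3) 3564.356ms=6b +1782.178ms=3b
4) 5346.535ms=9b +891.089ms=3/2b
5) 6237.624ms=21/2b +891.089ms=3/2b
6) 7128.713ms=12b +1782.178ms=3b
7) 8910.891ms=15b +1782.178ms=3b
Σ=18b of 18 (101bpm 6/8) — PASS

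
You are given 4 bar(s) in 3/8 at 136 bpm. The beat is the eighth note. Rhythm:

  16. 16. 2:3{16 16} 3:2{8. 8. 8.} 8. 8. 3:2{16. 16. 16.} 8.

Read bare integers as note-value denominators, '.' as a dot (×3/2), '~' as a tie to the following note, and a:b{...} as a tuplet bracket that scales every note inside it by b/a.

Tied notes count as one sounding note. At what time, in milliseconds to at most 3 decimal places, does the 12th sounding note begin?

note 12 onset = 10b = 4411.765ms

1. 0.0ms @ 0 + 330.882ms (3/4)
2. 330.882ms @ 3/4 + 330.882ms (3/4)
3. 661.765ms @ 3/2 + 330.882ms (3/4)
4. 992.647ms @ 9/4 + 330.882ms (3/4)
5. 1323.529ms @ 3 + 441.176ms (1)
6. 1764.706ms @ 4 + 441.176ms (1)
7. 2205.882ms @ 5 + 441.176ms (1)
8. 2647.059ms @ 6 + 661.765ms (3/2)
9. 3308.824ms @ 15/2 + 661.765ms (3/2)
10. 3970.588ms @ 9 + 220.588ms (1/2)
11. 4191.176ms @ 19/2 + 220.588ms (1/2)
12. 4411.765ms @ 10 + 220.588ms (1/2)
13. 4632.353ms @ 21/2 + 661.765ms (3/2)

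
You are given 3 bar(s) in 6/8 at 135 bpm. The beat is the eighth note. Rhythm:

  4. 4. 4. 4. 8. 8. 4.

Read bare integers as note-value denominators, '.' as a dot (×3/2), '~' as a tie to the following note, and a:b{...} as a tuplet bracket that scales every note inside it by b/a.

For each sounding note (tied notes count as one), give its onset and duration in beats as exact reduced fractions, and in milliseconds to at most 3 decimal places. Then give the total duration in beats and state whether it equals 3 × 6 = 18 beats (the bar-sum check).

1) 0.0ms=0b +1333.333ms=3b
2) 1333.333ms=3b +1333.333ms=3b
3) 2666.667ms=6b +1333.333ms=3b
4) 4000.0ms=9b +1333.333ms=3b
5) 5333.333ms=12b +666.667ms=3/2b
6) 6000.0ms=27/2b +666.667ms=3/2b
7) 6666.667ms=15b +1333.333ms=3b
Σ=18b of 18 (135bpm 6/8) — PASS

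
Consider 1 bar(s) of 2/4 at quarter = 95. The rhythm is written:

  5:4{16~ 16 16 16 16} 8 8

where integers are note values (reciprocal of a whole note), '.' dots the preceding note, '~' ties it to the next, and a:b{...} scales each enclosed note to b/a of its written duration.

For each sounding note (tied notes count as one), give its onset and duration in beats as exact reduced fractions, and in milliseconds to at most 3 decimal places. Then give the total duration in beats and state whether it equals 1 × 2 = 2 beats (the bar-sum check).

1) 0.0ms=0b +252.632ms=2/5b
2) 252.632ms=2/5b +126.316ms=1/5b
3) 378.947ms=3/5b +126.316ms=1/5b
4) 505.263ms=4/5b +126.316ms=1/5b
5) 631.579ms=1b +315.789ms=1/2b
6) 947.368ms=3/2b +315.789ms=1/2b
Σ=2b of 2 (95bpm 2/4) — PASS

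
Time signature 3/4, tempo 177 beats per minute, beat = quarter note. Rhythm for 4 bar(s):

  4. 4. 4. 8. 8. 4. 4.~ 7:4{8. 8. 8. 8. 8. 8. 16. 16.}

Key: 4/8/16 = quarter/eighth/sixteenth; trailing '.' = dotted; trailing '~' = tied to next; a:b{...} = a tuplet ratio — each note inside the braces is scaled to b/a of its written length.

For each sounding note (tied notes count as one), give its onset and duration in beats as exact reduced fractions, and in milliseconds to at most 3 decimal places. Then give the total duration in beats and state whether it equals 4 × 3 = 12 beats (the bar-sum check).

1) 0.0ms=0b +508.475ms=3/2b
2) 508.475ms=3/2b +508.475ms=3/2b
3) 1016.949ms=3b +508.475ms=3/2b
4) 1525.424ms=9/2b +254.237ms=3/4b
5) 1779.661ms=21/4b +254.237ms=3/4b
6) 2033.898ms=6b +508.475ms=3/2b
7) 2542.373ms=15/2b +653.753ms=27/14b
8) 3196.126ms=66/7b +145.278ms=3/7b
9) 3341.404ms=69/7b +145.278ms=3/7b
10) 3486.683ms=72/7b +145.278ms=3/7b
11) 3631.961ms=75/7b +145.278ms=3/7b
12) 3777.24ms=78/7b +145.278ms=3/7b
13) 3922.518ms=81/7b +72.639ms=3/14b
14) 3995.157ms=165/14b +72.639ms=3/14b
Σ=12b of 12 (177bpm 3/4) — PASS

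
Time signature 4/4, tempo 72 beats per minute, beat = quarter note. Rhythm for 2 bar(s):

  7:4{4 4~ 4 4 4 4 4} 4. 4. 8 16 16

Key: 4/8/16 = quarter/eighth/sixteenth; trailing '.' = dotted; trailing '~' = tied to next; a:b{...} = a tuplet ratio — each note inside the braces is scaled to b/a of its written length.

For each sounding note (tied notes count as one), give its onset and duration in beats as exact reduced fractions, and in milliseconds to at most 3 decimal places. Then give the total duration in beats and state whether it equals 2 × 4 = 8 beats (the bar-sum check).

1) 0.0ms=0b +476.19ms=4/7b
2) 476.19ms=4/7b +952.381ms=8/7b
3) 1428.571ms=12/7b +476.19ms=4/7b
4) 1904.762ms=16/7b +476.19ms=4/7b
5) 2380.952ms=20/7b +476.19ms=4/7b
6) 2857.143ms=24/7b +476.19ms=4/7b
7) 3333.333ms=4b +1250.0ms=3/2b
8) 4583.333ms=11/2b +1250.0ms=3/2b
9) 5833.333ms=7b +416.667ms=1/2b
10) 6250.0ms=15/2b +208.333ms=1/4b
11) 6458.333ms=31/4b +208.333ms=1/4b
Σ=8b of 8 (72bpm 4/4) — PASS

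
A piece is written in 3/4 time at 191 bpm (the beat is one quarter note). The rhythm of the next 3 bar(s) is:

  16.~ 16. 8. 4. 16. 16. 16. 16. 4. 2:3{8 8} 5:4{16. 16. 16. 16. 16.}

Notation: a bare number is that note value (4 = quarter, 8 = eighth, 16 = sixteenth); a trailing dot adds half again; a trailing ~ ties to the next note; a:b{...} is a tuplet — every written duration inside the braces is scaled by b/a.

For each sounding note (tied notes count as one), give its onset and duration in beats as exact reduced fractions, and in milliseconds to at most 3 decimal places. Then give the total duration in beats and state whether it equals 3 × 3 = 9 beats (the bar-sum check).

1) 0.0ms=0b +235.602ms=3/4b
2) 235.602ms=3/4b +235.602ms=3/4b
3) 471.204ms=3/2b +471.204ms=3/2b
4) 942.408ms=3b +117.801ms=3/8b
5) 1060.209ms=27/8b +117.801ms=3/8b
6) 1178.01ms=15/4b +117.801ms=3/8b
7) 1295.812ms=33/8b +117.801ms=3/8b
8) 1413.613ms=9/2b +471.204ms=3/2b
9) 1884.817ms=6b +235.602ms=3/4b
10) 2120.419ms=27/4b +235.602ms=3/4b
11) 2356.021ms=15/2b +94.241ms=3/10b
12) 2450.262ms=39/5b +94.241ms=3/10b
13) 2544.503ms=81/10b +94.241ms=3/10b
14) 2638.743ms=42/5b +94.241ms=3/10b
15) 2732.984ms=87/10b +94.241ms=3/10b
Σ=9b of 9 (191bpm 3/4) — PASS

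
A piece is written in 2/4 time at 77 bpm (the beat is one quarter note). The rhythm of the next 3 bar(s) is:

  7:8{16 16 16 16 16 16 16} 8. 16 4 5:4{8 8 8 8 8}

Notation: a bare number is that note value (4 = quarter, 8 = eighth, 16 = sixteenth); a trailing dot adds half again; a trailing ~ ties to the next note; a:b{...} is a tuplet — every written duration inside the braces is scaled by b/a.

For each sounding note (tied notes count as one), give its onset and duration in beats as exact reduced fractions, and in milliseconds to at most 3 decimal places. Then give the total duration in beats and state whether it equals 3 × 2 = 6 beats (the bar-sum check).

1) 0.0ms=0b +222.635ms=2/7b
2) 222.635ms=2/7b +222.635ms=2/7b
3) 445.269ms=4/7b +222.635ms=2/7b
4) 667.904ms=6/7b +222.635ms=2/7b
5) 890.538ms=8/7b +222.635ms=2/7b
6) 1113.173ms=10/7b +222.635ms=2/7b
7) 1335.807ms=12/7b +222.635ms=2/7b
8) 1558.442ms=2b +584.416ms=3/4b
9) 2142.857ms=11/4b +194.805ms=1/4b
10) 2337.662ms=3b +779.221ms=1b
11) 3116.883ms=4b +311.688ms=2/5b
12) 3428.571ms=22/5b +311.688ms=2/5b
13) 3740.26ms=24/5b +311.688ms=2/5b
14) 4051.948ms=26/5b +311.688ms=2/5b
15) 4363.636ms=28/5b +311.688ms=2/5b
Σ=6b of 6 (77bpm 2/4) — PASS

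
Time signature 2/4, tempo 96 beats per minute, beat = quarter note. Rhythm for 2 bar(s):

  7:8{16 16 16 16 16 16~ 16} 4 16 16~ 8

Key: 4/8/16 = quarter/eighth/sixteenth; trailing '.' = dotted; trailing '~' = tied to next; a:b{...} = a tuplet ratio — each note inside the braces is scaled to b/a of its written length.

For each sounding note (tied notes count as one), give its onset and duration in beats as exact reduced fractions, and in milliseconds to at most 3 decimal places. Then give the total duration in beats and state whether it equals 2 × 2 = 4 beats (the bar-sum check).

1) 0.0ms=0b +178.571ms=2/7b
2) 178.571ms=2/7b +178.571ms=2/7b
3) 357.143ms=4/7b +178.571ms=2/7b
4) 535.714ms=6/7b +178.571ms=2/7b
5) 714.286ms=8/7b +178.571ms=2/7b
6) 892.857ms=10/7b +357.143ms=4/7b
7) 1250.0ms=2b +625.0ms=1b
8) 1875.0ms=3b +156.25ms=1/4b
9) 2031.25ms=13/4b +468.75ms=3/4b
Σ=4b of 4 (96bpm 2/4) — PASS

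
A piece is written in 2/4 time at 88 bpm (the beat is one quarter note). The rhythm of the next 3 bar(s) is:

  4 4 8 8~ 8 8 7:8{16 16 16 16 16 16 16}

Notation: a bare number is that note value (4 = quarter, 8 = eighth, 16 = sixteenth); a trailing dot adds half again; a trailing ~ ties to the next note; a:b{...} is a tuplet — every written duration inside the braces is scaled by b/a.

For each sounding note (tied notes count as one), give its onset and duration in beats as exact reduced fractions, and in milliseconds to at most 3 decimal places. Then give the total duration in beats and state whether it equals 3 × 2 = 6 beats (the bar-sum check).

1) 0.0ms=0b +681.818ms=1b
2) 681.818ms=1b +681.818ms=1b
3) 1363.636ms=2b +340.909ms=1/2b
4) 1704.545ms=5/2b +681.818ms=1b
5) 2386.364ms=7/2b +340.909ms=1/2b
6) 2727.273ms=4b +194.805ms=2/7b
7) 2922.078ms=30/7b +194.805ms=2/7b
8) 3116.883ms=32/7b +194.805ms=2/7b
9) 3311.688ms=34/7b +194.805ms=2/7b
10) 3506.494ms=36/7b +194.805ms=2/7b
11) 3701.299ms=38/7b +194.805ms=2/7b
12) 3896.104ms=40/7b +194.805ms=2/7b
Σ=6b of 6 (88bpm 2/4) — PASS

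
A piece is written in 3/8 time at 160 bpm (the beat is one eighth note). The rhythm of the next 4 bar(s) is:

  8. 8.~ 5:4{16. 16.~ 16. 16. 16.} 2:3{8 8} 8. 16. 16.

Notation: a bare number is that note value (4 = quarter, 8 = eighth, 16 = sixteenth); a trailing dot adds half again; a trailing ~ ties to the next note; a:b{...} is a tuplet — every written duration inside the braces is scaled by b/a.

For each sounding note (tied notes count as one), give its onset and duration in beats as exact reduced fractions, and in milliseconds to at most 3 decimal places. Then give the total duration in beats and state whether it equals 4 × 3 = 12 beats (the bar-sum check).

1) 0.0ms=0b +562.5ms=3/2b
2) 562.5ms=3/2b +787.5ms=21/10b
3) 1350.0ms=18/5b +450.0ms=6/5b
4) 1800.0ms=24/5b +225.0ms=3/5b
5) 2025.0ms=27/5b +225.0ms=3/5b
6) 2250.0ms=6b +562.5ms=3/2b
7) 2812.5ms=15/2b +562.5ms=3/2b
8) 3375.0ms=9b +562.5ms=3/2b
9) 3937.5ms=21/2b +281.25ms=3/4b
10) 4218.75ms=45/4b +281.25ms=3/4b
Σ=12b of 12 (160bpm 3/8) — PASS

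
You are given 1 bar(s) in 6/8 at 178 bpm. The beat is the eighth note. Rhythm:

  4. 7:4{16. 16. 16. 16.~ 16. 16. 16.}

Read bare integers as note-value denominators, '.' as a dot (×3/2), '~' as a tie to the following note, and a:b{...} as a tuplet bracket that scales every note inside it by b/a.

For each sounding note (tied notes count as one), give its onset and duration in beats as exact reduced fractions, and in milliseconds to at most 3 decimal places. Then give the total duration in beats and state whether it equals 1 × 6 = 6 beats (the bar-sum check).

1) 0.0ms=0b +1011.236ms=3b
2) 1011.236ms=3b +144.462ms=3/7b
3) 1155.698ms=24/7b +144.462ms=3/7b
4) 1300.161ms=27/7b +144.462ms=3/7b
5) 1444.623ms=30/7b +288.925ms=6/7b
6) 1733.547ms=36/7b +144.462ms=3/7b
7) 1878.01ms=39/7b +144.462ms=3/7b
Σ=6b of 6 (178bpm 6/8) — PASS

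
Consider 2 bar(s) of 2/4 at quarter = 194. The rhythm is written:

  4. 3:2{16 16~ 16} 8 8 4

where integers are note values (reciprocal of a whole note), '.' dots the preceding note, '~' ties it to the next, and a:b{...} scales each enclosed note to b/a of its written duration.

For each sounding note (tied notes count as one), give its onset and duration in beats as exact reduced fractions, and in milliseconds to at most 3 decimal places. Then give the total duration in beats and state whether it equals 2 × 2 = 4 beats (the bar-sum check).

1) 0.0ms=0b +463.918ms=3/2b
2) 463.918ms=3/2b +51.546ms=1/6b
3) 515.464ms=5/3b +103.093ms=1/3b
4) 618.557ms=2b +154.639ms=1/2b
5) 773.196ms=5/2b +154.639ms=1/2b
6) 927.835ms=3b +309.278ms=1b
Σ=4b of 4 (194bpm 2/4) — PASS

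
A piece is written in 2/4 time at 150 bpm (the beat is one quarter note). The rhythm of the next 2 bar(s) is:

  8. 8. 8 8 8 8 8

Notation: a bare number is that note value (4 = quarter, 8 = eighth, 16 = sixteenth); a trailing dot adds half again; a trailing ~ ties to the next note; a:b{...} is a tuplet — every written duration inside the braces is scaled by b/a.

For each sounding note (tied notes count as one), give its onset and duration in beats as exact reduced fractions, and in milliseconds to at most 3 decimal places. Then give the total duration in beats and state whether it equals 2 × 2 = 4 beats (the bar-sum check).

1) 0.0ms=0b +300.0ms=3/4b
2) 300.0ms=3/4b +300.0ms=3/4b
3) 600.0ms=3/2b +200.0ms=1/2b
4) 800.0ms=2b +200.0ms=1/2b
5) 1000.0ms=5/2b +200.0ms=1/2b
6) 1200.0ms=3b +200.0ms=1/2b
7) 1400.0ms=7/2b +200.0ms=1/2b
Σ=4b of 4 (150bpm 2/4) — PASS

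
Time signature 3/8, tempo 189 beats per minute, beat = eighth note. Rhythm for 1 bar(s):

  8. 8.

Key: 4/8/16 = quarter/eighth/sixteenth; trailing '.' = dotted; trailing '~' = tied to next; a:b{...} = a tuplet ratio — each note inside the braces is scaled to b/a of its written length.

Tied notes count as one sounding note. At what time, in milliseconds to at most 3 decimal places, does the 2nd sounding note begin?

1. 0.0ms @ 0 + 476.19ms (3/2)
2. 476.19ms @ 3/2 + 476.19ms (3/2)

note 2 onset = 3/2b = 476.19ms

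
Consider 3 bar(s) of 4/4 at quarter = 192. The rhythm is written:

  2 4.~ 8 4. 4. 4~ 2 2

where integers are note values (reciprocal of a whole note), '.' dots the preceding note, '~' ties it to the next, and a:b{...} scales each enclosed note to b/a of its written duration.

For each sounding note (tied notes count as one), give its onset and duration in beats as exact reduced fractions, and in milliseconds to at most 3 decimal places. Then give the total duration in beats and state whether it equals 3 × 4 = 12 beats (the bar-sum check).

1) 0.0ms=0b +625.0ms=2b
2) 625.0ms=2b +625.0ms=2b
3) 1250.0ms=4b +468.75ms=3/2b
4) 1718.75ms=11/2b +468.75ms=3/2b
5) 2187.5ms=7b +937.5ms=3b
6) 3125.0ms=10b +625.0ms=2b
Σ=12b of 12 (192bpm 4/4) — PASS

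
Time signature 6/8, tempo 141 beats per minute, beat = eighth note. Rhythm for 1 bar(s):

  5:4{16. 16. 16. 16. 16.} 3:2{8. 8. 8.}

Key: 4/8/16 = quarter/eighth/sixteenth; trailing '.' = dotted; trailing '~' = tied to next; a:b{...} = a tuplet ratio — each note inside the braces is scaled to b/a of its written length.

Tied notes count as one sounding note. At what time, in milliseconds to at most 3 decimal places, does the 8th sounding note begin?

note 8 onset = 5b = 2127.66ms

1. 0.0ms @ 0 + 255.319ms (3/5)
2. 255.319ms @ 3/5 + 255.319ms (3/5)
3. 510.638ms @ 6/5 + 255.319ms (3/5)
4. 765.957ms @ 9/5 + 255.319ms (3/5)
5. 1021.277ms @ 12/5 + 255.319ms (3/5)
6. 1276.596ms @ 3 + 425.532ms (1)
7. 1702.128ms @ 4 + 425.532ms (1)
8. 2127.66ms @ 5 + 425.532ms (1)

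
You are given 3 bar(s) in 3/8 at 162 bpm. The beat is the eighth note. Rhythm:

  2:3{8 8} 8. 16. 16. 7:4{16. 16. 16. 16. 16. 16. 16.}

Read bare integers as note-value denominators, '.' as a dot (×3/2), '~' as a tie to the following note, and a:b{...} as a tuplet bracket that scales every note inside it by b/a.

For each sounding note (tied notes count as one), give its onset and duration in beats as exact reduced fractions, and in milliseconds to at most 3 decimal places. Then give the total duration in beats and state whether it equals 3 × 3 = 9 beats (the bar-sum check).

1) 0.0ms=0b +555.556ms=3/2b
2) 555.556ms=3/2b +555.556ms=3/2b
3) 1111.111ms=3b +555.556ms=3/2b
4) 1666.667ms=9/2b +277.778ms=3/4b
5) 1944.444ms=21/4b +277.778ms=3/4b
6) 2222.222ms=6b +158.73ms=3/7b
7) 2380.952ms=45/7b +158.73ms=3/7b
8) 2539.683ms=48/7b +158.73ms=3/7b
9) 2698.413ms=51/7b +158.73ms=3/7b
10) 2857.143ms=54/7b +158.73ms=3/7b
11) 3015.873ms=57/7b +158.73ms=3/7b
12) 3174.603ms=60/7b +158.73ms=3/7b
Σ=9b of 9 (162bpm 3/8) — PASS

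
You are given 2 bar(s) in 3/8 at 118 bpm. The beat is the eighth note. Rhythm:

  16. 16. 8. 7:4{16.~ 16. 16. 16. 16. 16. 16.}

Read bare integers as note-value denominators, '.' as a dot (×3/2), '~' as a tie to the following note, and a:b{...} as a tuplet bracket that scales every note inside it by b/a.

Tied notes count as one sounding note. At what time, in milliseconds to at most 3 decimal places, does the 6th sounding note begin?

note 6 onset = 30/7b = 2179.177ms

1. 0.0ms @ 0 + 381.356ms (3/4)
2. 381.356ms @ 3/4 + 381.356ms (3/4)
3. 762.712ms @ 3/2 + 762.712ms (3/2)
4. 1525.424ms @ 3 + 435.835ms (6/7)
5. 1961.259ms @ 27/7 + 217.918ms (3/7)
6. 2179.177ms @ 30/7 + 217.918ms (3/7)
7. 2397.094ms @ 33/7 + 217.918ms (3/7)
8. 2615.012ms @ 36/7 + 217.918ms (3/7)
9. 2832.93ms @ 39/7 + 217.918ms (3/7)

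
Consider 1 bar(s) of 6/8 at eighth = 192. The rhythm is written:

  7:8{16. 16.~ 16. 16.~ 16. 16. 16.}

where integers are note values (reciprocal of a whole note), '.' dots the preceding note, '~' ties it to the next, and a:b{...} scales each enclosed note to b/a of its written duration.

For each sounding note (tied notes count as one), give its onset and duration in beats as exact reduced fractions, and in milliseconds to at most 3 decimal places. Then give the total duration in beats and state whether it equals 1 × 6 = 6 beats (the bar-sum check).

1) 0.0ms=0b +267.857ms=6/7b
2) 267.857ms=6/7b +535.714ms=12/7b
3) 803.571ms=18/7b +535.714ms=12/7b
4) 1339.286ms=30/7b +267.857ms=6/7b
5) 1607.143ms=36/7b +267.857ms=6/7b
Σ=6b of 6 (192bpm 6/8) — PASS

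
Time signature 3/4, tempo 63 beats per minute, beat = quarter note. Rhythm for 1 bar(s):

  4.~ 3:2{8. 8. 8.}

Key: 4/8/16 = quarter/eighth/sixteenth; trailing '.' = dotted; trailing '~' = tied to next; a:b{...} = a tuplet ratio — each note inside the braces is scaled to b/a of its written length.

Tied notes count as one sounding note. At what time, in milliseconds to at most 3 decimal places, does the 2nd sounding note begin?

1. 0.0ms @ 0 + 1904.762ms (2)
2. 1904.762ms @ 2 + 476.19ms (1/2)
3. 2380.952ms @ 5/2 + 476.19ms (1/2)

note 2 onset = 2b = 1904.762ms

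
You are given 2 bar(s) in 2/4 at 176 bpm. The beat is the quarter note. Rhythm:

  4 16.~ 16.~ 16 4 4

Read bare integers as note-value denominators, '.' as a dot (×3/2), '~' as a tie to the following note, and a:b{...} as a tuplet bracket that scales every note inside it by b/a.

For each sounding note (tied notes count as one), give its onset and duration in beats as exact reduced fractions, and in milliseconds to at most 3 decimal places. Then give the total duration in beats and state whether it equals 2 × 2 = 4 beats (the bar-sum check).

1) 0.0ms=0b +340.909ms=1b
2) 340.909ms=1b +340.909ms=1b
3) 681.818ms=2b +340.909ms=1b
4) 1022.727ms=3b +340.909ms=1b
Σ=4b of 4 (176bpm 2/4) — PASS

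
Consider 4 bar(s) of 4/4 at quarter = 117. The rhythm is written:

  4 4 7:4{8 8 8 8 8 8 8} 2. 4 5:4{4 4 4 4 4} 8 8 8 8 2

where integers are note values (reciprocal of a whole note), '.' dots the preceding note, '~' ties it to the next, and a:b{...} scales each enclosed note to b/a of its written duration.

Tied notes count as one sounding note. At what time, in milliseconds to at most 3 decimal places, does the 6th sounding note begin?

note 6 onset = 20/7b = 1465.201ms

1. 0.0ms @ 0 + 512.821ms (1)
2. 512.821ms @ 1 + 512.821ms (1)
3. 1025.641ms @ 2 + 146.52ms (2/7)
4. 1172.161ms @ 16/7 + 146.52ms (2/7)
5. 1318.681ms @ 18/7 + 146.52ms (2/7)
6. 1465.201ms @ 20/7 + 146.52ms (2/7)
7. 1611.722ms @ 22/7 + 146.52ms (2/7)
8. 1758.242ms @ 24/7 + 146.52ms (2/7)
9. 1904.762ms @ 26/7 + 146.52ms (2/7)
10. 2051.282ms @ 4 + 1538.462ms (3)
11. 3589.744ms @ 7 + 512.821ms (1)
12. 4102.564ms @ 8 + 410.256ms (4/5)
13. 4512.821ms @ 44/5 + 410.256ms (4/5)
14. 4923.077ms @ 48/5 + 410.256ms (4/5)
15. 5333.333ms @ 52/5 + 410.256ms (4/5)
16. 5743.59ms @ 56/5 + 410.256ms (4/5)
17. 6153.846ms @ 12 + 256.41ms (1/2)
18. 6410.256ms @ 25/2 + 256.41ms (1/2)
19. 6666.667ms @ 13 + 256.41ms (1/2)
20. 6923.077ms @ 27/2 + 256.41ms (1/2)
21. 7179.487ms @ 14 + 1025.641ms (2)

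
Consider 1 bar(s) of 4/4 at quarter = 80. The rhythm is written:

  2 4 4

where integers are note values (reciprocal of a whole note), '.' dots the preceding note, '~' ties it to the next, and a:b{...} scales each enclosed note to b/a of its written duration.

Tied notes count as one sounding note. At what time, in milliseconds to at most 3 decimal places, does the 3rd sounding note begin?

1. 0.0ms @ 0 + 1500.0ms (2)
2. 1500.0ms @ 2 + 750.0ms (1)
3. 2250.0ms @ 3 + 750.0ms (1)

note 3 onset = 3b = 2250.0ms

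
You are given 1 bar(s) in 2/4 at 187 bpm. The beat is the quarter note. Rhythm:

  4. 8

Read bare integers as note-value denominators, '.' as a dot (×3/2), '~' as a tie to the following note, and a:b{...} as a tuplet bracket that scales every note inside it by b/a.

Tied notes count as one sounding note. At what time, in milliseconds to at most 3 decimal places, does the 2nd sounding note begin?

1. 0.0ms @ 0 + 481.283ms (3/2)
2. 481.283ms @ 3/2 + 160.428ms (1/2)

note 2 onset = 3/2b = 481.283ms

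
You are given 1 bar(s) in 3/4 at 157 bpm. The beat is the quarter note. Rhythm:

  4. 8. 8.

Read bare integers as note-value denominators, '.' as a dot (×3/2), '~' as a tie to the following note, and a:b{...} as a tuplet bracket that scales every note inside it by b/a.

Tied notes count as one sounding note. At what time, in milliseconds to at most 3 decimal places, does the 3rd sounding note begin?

note 3 onset = 9/4b = 859.873ms

1. 0.0ms @ 0 + 573.248ms (3/2)
2. 573.248ms @ 3/2 + 286.624ms (3/4)
3. 859.873ms @ 9/4 + 286.624ms (3/4)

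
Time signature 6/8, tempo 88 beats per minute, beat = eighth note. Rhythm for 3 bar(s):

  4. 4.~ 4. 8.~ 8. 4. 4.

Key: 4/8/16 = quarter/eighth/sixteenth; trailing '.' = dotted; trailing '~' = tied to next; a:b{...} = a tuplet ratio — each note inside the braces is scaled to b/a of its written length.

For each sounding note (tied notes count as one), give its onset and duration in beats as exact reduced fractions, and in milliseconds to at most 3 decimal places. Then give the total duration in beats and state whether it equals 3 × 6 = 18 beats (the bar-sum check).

1) 0.0ms=0b +2045.455ms=3b
2) 2045.455ms=3b +4090.909ms=6b
3) 6136.364ms=9b +2045.455ms=3b
4) 8181.818ms=12b +2045.455ms=3b
5) 10227.273ms=15b +2045.455ms=3b
Σ=18b of 18 (88bpm 6/8) — PASS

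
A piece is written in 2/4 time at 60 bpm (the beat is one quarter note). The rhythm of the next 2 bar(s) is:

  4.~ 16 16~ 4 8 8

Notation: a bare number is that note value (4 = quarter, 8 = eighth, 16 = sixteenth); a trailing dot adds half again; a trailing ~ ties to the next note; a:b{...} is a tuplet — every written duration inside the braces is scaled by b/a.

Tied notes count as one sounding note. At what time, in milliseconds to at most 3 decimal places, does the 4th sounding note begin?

note 4 onset = 7/2b = 3500.0ms

1. 0.0ms @ 0 + 1750.0ms (7/4)
2. 1750.0ms @ 7/4 + 1250.0ms (5/4)
3. 3000.0ms @ 3 + 500.0ms (1/2)
4. 3500.0ms @ 7/2 + 500.0ms (1/2)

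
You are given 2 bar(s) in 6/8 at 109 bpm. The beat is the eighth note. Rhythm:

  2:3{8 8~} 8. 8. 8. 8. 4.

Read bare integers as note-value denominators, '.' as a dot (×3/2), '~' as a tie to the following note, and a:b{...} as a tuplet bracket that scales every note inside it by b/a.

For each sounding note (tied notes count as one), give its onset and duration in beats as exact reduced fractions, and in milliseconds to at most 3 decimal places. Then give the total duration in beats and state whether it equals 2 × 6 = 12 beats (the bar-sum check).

1) 0.0ms=0b +825.688ms=3/2b
2) 825.688ms=3/2b +1651.376ms=3b
3) 2477.064ms=9/2b +825.688ms=3/2b
4) 3302.752ms=6b +825.688ms=3/2b
5) 4128.44ms=15/2b +825.688ms=3/2b
6) 4954.128ms=9b +1651.376ms=3b
Σ=12b of 12 (109bpm 6/8) — PASS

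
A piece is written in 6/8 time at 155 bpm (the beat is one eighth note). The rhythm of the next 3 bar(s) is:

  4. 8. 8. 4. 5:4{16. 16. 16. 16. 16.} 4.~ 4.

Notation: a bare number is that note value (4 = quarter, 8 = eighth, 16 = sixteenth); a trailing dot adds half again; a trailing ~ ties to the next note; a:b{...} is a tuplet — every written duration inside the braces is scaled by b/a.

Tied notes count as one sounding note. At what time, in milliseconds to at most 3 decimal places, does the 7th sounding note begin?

note 7 onset = 51/5b = 3948.387ms

1. 0.0ms @ 0 + 1161.29ms (3)
2. 1161.29ms @ 3 + 580.645ms (3/2)
3. 1741.935ms @ 9/2 + 580.645ms (3/2)
4. 2322.581ms @ 6 + 1161.29ms (3)
5. 3483.871ms @ 9 + 232.258ms (3/5)
6. 3716.129ms @ 48/5 + 232.258ms (3/5)
7. 3948.387ms @ 51/5 + 232.258ms (3/5)
8. 4180.645ms @ 54/5 + 232.258ms (3/5)
9. 4412.903ms @ 57/5 + 232.258ms (3/5)
10. 4645.161ms @ 12 + 2322.581ms (6)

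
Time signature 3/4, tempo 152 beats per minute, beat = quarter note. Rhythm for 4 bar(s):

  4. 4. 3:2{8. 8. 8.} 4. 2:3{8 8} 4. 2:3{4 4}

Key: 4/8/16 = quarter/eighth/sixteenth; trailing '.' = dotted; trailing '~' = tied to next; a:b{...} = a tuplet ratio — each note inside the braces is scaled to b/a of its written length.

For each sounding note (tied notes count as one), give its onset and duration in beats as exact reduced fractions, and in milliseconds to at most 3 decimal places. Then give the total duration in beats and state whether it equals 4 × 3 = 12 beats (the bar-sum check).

1) 0.0ms=0b +592.105ms=3/2b
2) 592.105ms=3/2b +592.105ms=3/2b
3) 1184.211ms=3b +197.368ms=1/2b
4) 1381.579ms=7/2b +197.368ms=1/2b
5) 1578.947ms=4b +197.368ms=1/2b
6) 1776.316ms=9/2b +592.105ms=3/2b
7) 2368.421ms=6b +296.053ms=3/4b
8) 2664.474ms=27/4b +296.053ms=3/4b
9) 2960.526ms=15/2b +592.105ms=3/2b
10) 3552.632ms=9b +592.105ms=3/2b
11) 4144.737ms=21/2b +592.105ms=3/2b
Σ=12b of 12 (152bpm 3/4) — PASS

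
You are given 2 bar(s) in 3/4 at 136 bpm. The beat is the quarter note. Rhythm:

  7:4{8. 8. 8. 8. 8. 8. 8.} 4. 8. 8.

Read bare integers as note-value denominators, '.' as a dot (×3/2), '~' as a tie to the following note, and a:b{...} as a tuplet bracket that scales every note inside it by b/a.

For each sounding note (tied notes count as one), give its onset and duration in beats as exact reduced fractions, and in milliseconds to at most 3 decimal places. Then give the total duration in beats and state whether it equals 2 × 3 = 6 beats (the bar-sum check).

1) 0.0ms=0b +189.076ms=3/7b
2) 189.076ms=3/7b +189.076ms=3/7b
3) 378.151ms=6/7b +189.076ms=3/7b
4) 567.227ms=9/7b +189.076ms=3/7b
5) 756.303ms=12/7b +189.076ms=3/7b
6) 945.378ms=15/7b +189.076ms=3/7b
7) 1134.454ms=18/7b +189.076ms=3/7b
8) 1323.529ms=3b +661.765ms=3/2b
9) 1985.294ms=9/2b +330.882ms=3/4b
10) 2316.176ms=21/4b +330.882ms=3/4b
Σ=6b of 6 (136bpm 3/4) — PASS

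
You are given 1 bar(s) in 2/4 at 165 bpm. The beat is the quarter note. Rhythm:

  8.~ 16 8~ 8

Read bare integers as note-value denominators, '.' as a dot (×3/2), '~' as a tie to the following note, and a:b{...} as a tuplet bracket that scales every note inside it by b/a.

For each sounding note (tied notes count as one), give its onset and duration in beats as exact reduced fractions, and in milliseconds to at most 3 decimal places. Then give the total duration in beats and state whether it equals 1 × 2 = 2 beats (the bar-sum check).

1) 0.0ms=0b +363.636ms=1b
2) 363.636ms=1b +363.636ms=1b
Σ=2b of 2 (165bpm 2/4) — PASS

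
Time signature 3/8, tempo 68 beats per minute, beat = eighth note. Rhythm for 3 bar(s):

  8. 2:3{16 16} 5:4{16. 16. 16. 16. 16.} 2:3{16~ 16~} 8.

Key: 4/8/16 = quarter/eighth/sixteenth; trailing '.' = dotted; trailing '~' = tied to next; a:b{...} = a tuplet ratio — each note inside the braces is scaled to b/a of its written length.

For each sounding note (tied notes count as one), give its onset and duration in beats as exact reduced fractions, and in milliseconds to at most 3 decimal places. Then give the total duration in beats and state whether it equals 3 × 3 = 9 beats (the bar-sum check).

1) 0.0ms=0b +1323.529ms=3/2b
2) 1323.529ms=3/2b +661.765ms=3/4b
3) 1985.294ms=9/4b +661.765ms=3/4b
4) 2647.059ms=3b +529.412ms=3/5b
5) 3176.471ms=18/5b +529.412ms=3/5b
6) 3705.882ms=21/5b +529.412ms=3/5b
7) 4235.294ms=24/5b +529.412ms=3/5b
8) 4764.706ms=27/5b +529.412ms=3/5b
9) 5294.118ms=6b +2647.059ms=3b
Σ=9b of 9 (68bpm 3/8) — PASS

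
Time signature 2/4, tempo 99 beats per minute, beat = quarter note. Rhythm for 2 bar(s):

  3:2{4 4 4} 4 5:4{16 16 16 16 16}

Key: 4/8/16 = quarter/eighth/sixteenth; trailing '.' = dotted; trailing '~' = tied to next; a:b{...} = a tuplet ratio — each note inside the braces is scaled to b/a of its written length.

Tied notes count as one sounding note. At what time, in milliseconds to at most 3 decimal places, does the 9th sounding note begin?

note 9 onset = 19/5b = 2303.03ms

1. 0.0ms @ 0 + 404.04ms (2/3)
2. 404.04ms @ 2/3 + 404.04ms (2/3)
3. 808.081ms @ 4/3 + 404.04ms (2/3)
4. 1212.121ms @ 2 + 606.061ms (1)
5. 1818.182ms @ 3 + 121.212ms (1/5)
6. 1939.394ms @ 16/5 + 121.212ms (1/5)
7. 2060.606ms @ 17/5 + 121.212ms (1/5)
8. 2181.818ms @ 18/5 + 121.212ms (1/5)
9. 2303.03ms @ 19/5 + 121.212ms (1/5)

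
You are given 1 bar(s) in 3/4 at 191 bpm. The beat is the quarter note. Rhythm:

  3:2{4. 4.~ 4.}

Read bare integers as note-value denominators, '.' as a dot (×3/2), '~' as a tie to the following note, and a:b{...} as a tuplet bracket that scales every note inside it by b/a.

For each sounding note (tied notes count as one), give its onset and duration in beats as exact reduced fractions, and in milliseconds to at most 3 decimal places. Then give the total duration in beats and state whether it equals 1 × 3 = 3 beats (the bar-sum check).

1) 0.0ms=0b +314.136ms=1b
2) 314.136ms=1b +628.272ms=2b
Σ=3b of 3 (191bpm 3/4) — PASS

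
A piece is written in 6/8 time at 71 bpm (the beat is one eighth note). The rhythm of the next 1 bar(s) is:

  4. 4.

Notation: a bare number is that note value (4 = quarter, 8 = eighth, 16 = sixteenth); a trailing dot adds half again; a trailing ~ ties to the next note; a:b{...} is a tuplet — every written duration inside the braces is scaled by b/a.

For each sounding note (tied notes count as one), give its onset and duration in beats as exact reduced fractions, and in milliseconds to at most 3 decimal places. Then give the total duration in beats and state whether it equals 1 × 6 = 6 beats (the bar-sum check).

1) 0.0ms=0b +2535.211ms=3b
2) 2535.211ms=3b +2535.211ms=3b
Σ=6b of 6 (71bpm 6/8) — PASS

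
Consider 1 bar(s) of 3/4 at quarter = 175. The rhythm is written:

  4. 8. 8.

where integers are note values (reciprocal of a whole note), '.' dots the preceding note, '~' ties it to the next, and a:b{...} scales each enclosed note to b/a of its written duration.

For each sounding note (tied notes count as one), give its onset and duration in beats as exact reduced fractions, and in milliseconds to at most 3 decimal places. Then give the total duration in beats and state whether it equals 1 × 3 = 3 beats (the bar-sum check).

1) 0.0ms=0b +514.286ms=3/2b
2) 514.286ms=3/2b +257.143ms=3/4b
3) 771.429ms=9/4b +257.143ms=3/4b
Σ=3b of 3 (175bpm 3/4) — PASS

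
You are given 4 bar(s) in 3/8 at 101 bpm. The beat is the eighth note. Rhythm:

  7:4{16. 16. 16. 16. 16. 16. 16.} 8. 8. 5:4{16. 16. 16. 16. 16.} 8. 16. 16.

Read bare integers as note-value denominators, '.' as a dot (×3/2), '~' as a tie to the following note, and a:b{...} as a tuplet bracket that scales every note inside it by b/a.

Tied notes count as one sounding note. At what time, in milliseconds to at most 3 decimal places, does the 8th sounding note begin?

note 8 onset = 3b = 1782.178ms

1. 0.0ms @ 0 + 254.597ms (3/7)
2. 254.597ms @ 3/7 + 254.597ms (3/7)
3. 509.194ms @ 6/7 + 254.597ms (3/7)
4. 763.791ms @ 9/7 + 254.597ms (3/7)
5. 1018.388ms @ 12/7 + 254.597ms (3/7)
6. 1272.984ms @ 15/7 + 254.597ms (3/7)
7. 1527.581ms @ 18/7 + 254.597ms (3/7)
8. 1782.178ms @ 3 + 891.089ms (3/2)
9. 2673.267ms @ 9/2 + 891.089ms (3/2)
10. 3564.356ms @ 6 + 356.436ms (3/5)
11. 3920.792ms @ 33/5 + 356.436ms (3/5)
12. 4277.228ms @ 36/5 + 356.436ms (3/5)
13. 4633.663ms @ 39/5 + 356.436ms (3/5)
14. 4990.099ms @ 42/5 + 356.436ms (3/5)
15. 5346.535ms @ 9 + 891.089ms (3/2)
16. 6237.624ms @ 21/2 + 445.545ms (3/4)
17. 6683.168ms @ 45/4 + 445.545ms (3/4)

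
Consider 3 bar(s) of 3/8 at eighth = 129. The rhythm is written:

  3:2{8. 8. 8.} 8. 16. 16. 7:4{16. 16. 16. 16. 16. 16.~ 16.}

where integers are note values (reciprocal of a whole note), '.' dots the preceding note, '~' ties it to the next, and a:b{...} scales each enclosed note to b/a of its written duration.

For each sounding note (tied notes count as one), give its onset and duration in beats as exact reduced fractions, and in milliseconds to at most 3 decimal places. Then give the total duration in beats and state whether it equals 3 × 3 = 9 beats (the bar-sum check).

1) 0.0ms=0b +465.116ms=1b
2) 465.116ms=1b +465.116ms=1b
3) 930.233ms=2b +465.116ms=1b
4) 1395.349ms=3b +697.674ms=3/2b
5) 2093.023ms=9/2b +348.837ms=3/4b
6) 2441.86ms=21/4b +348.837ms=3/4b
7) 2790.698ms=6b +199.336ms=3/7b
8) 2990.033ms=45/7b +199.336ms=3/7b
9) 3189.369ms=48/7b +199.336ms=3/7b
10) 3388.704ms=51/7b +199.336ms=3/7b
11) 3588.04ms=54/7b +199.336ms=3/7b
12) 3787.375ms=57/7b +398.671ms=6/7b
Σ=9b of 9 (129bpm 3/8) — PASS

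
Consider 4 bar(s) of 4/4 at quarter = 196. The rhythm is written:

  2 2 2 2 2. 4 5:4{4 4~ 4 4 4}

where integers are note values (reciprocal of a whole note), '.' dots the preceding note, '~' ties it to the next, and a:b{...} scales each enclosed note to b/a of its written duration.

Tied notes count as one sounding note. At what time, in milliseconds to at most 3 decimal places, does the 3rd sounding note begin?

1. 0.0ms @ 0 + 612.245ms (2)
2. 612.245ms @ 2 + 612.245ms (2)
3. 1224.49ms @ 4 + 612.245ms (2)
4. 1836.735ms @ 6 + 612.245ms (2)
5. 2448.98ms @ 8 + 918.367ms (3)
6. 3367.347ms @ 11 + 306.122ms (1)
7. 3673.469ms @ 12 + 244.898ms (4/5)
8. 3918.367ms @ 64/5 + 489.796ms (8/5)
9. 4408.163ms @ 72/5 + 244.898ms (4/5)
10. 4653.061ms @ 76/5 + 244.898ms (4/5)

note 3 onset = 4b = 1224.49ms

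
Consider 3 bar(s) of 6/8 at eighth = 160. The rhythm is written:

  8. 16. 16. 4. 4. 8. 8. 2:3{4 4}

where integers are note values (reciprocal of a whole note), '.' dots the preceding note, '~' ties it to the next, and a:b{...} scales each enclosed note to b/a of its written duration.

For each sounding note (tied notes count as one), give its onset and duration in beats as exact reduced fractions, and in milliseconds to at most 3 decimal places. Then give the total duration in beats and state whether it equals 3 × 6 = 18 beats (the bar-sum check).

1) 0.0ms=0b +562.5ms=3/2b
2) 562.5ms=3/2b +281.25ms=3/4b
3) 843.75ms=9/4b +281.25ms=3/4b
4) 1125.0ms=3b +1125.0ms=3b
5) 2250.0ms=6b +1125.0ms=3b
6) 3375.0ms=9b +562.5ms=3/2b
7) 3937.5ms=21/2b +562.5ms=3/2b
8) 4500.0ms=12b +1125.0ms=3b
9) 5625.0ms=15b +1125.0ms=3b
Σ=18b of 18 (160bpm 6/8) — PASS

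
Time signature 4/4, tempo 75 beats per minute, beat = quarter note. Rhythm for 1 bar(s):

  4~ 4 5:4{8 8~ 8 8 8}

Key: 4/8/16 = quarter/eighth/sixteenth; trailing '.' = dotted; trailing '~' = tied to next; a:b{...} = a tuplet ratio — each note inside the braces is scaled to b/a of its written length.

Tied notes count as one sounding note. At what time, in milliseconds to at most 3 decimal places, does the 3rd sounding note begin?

note 3 onset = 12/5b = 1920.0ms

1. 0.0ms @ 0 + 1600.0ms (2)
2. 1600.0ms @ 2 + 320.0ms (2/5)
3. 1920.0ms @ 12/5 + 640.0ms (4/5)
4. 2560.0ms @ 16/5 + 320.0ms (2/5)
5. 2880.0ms @ 18/5 + 320.0ms (2/5)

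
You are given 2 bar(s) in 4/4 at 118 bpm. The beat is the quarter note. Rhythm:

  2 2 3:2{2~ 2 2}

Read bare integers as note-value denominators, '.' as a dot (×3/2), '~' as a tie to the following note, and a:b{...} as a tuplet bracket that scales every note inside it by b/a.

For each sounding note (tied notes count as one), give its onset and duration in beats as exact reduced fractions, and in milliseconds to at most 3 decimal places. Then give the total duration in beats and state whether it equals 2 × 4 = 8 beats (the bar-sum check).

1) 0.0ms=0b +1016.949ms=2b
2) 1016.949ms=2b +1016.949ms=2b
3) 2033.898ms=4b +1355.932ms=8/3b
4) 3389.831ms=20/3b +677.966ms=4/3b
Σ=8b of 8 (118bpm 4/4) — PASS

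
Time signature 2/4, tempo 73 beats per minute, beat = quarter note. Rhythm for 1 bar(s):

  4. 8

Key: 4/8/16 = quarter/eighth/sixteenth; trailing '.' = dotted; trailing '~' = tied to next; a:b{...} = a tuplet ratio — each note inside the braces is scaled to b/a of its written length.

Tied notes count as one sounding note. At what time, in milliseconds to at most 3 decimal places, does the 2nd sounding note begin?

1. 0.0ms @ 0 + 1232.877ms (3/2)
2. 1232.877ms @ 3/2 + 410.959ms (1/2)

note 2 onset = 3/2b = 1232.877ms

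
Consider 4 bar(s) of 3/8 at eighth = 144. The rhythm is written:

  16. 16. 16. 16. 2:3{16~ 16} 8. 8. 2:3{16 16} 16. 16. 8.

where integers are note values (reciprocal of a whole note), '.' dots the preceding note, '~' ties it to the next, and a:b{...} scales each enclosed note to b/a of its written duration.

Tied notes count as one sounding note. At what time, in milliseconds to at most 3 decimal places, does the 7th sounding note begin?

note 7 onset = 6b = 2500.0ms

1. 0.0ms @ 0 + 312.5ms (3/4)
2. 312.5ms @ 3/4 + 312.5ms (3/4)
3. 625.0ms @ 3/2 + 312.5ms (3/4)
4. 937.5ms @ 9/4 + 312.5ms (3/4)
5. 1250.0ms @ 3 + 625.0ms (3/2)
6. 1875.0ms @ 9/2 + 625.0ms (3/2)
7. 2500.0ms @ 6 + 625.0ms (3/2)
8. 3125.0ms @ 15/2 + 312.5ms (3/4)
9. 3437.5ms @ 33/4 + 312.5ms (3/4)
10. 3750.0ms @ 9 + 312.5ms (3/4)
11. 4062.5ms @ 39/4 + 312.5ms (3/4)
12. 4375.0ms @ 21/2 + 625.0ms (3/2)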